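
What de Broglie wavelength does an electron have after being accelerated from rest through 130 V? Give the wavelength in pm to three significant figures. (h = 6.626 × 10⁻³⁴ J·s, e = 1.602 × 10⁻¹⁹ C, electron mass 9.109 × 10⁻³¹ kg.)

λ = 108 pm

KE = eV = 1.602 × 10⁻¹⁹ × 130.0 = 2.083 × 10⁻¹⁷ J.
p = √(2mKE) = √(2 × 9.109 × 10⁻³¹ × 2.083 × 10⁻¹⁷) = 6.160 × 10⁻²⁴ kg·m/s.
λ = h/p = 6.626 × 10⁻³⁴ / 6.160 × 10⁻²⁴ = 1.08 × 10⁻¹⁰ m = 108 pm.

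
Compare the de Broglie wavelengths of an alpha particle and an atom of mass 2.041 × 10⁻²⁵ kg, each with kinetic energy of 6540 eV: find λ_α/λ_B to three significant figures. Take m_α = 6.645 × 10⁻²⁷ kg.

At fixed KE, p = √(2mKE) so λ = h/p ∝ 1/√m.
λ_α/λ_B = √(m_B/m_α) = √(2.041 × 10⁻²⁵/6.645 × 10⁻²⁷) = √(30.71) = 5.54.

λ_α/λ_B = 5.54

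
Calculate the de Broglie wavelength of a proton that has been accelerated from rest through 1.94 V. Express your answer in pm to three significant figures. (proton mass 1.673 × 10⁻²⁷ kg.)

λ = 20.5 pm

KE = eV = 1.602 × 10⁻¹⁹ × 1.940 = 3.108 × 10⁻¹⁹ J.
p = √(2mKE) = √(2 × 1.673 × 10⁻²⁷ × 3.108 × 10⁻¹⁹) = 3.225 × 10⁻²³ kg·m/s.
λ = h/p = 6.626 × 10⁻³⁴ / 3.225 × 10⁻²³ = 2.05 × 10⁻¹¹ m = 20.5 pm.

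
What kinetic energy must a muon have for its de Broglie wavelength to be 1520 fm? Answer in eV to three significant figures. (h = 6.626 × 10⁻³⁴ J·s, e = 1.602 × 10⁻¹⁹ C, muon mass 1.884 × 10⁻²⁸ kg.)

KE = 3150 eV

p = h/λ = 6.626 × 10⁻³⁴ / 1.520 × 10⁻¹² = 4.359 × 10⁻²² kg·m/s.
KE = p²/(2m) = (4.359 × 10⁻²²)² / (2 × 1.884 × 10⁻²⁸) = 5.043 × 10⁻¹⁶ J = 3150 eV.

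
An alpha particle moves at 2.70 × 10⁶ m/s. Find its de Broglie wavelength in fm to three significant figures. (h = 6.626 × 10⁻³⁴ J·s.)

p = mv = 6.645 × 10⁻²⁷ × 2.70 × 10⁶ = 1.794 × 10⁻²⁰ kg·m/s.
λ = h/p = 6.626 × 10⁻³⁴ / 1.794 × 10⁻²⁰ = 3.69 × 10⁻¹⁴ m = 36.9 fm.

λ = 36.9 fm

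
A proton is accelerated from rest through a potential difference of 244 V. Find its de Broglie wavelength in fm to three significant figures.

KE = eV = 1.602 × 10⁻¹⁹ × 244.0 = 3.909 × 10⁻¹⁷ J.
p = √(2mKE) = √(2 × 1.673 × 10⁻²⁷ × 3.909 × 10⁻¹⁷) = 3.617 × 10⁻²² kg·m/s.
λ = h/p = 6.626 × 10⁻³⁴ / 3.617 × 10⁻²² = 1.83 × 10⁻¹² m = 1830 fm.

λ = 1830 fm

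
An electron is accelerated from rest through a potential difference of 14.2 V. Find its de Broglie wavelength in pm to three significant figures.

λ = 325 pm

KE = eV = 1.602 × 10⁻¹⁹ × 14.20 = 2.275 × 10⁻¹⁸ J.
p = √(2mKE) = √(2 × 9.109 × 10⁻³¹ × 2.275 × 10⁻¹⁸) = 2.036 × 10⁻²⁴ kg·m/s.
λ = h/p = 6.626 × 10⁻³⁴ / 2.036 × 10⁻²⁴ = 3.25 × 10⁻¹⁰ m = 325 pm.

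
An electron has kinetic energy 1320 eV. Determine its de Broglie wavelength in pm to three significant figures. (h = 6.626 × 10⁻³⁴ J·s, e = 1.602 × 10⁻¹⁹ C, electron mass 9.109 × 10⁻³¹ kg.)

KE = 1320 eV = 2.115 × 10⁻¹⁶ J.
p = √(2mKE) = √(2 × 9.109 × 10⁻³¹ × 2.115 × 10⁻¹⁶) = 1.963 × 10⁻²³ kg·m/s.
λ = h/p = 6.626 × 10⁻³⁴ / 1.963 × 10⁻²³ = 3.38 × 10⁻¹¹ m = 33.8 pm.

λ = 33.8 pm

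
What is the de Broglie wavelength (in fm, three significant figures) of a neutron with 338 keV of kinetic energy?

KE = 338 keV = 5.415 × 10⁻¹⁴ J.
p = √(2mKE) = √(2 × 1.675 × 10⁻²⁷ × 5.415 × 10⁻¹⁴) = 1.347 × 10⁻²⁰ kg·m/s.
λ = h/p = 6.626 × 10⁻³⁴ / 1.347 × 10⁻²⁰ = 4.92 × 10⁻¹⁴ m = 49.2 fm.

λ = 49.2 fm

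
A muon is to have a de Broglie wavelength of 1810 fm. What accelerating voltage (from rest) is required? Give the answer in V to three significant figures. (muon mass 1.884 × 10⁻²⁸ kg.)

p = h/λ = 6.626 × 10⁻³⁴ / 1.810 × 10⁻¹² = 3.661 × 10⁻²² kg·m/s.
KE = p²/(2m) = 3.557 × 10⁻¹⁶ J.
V = KE/e = 3.557 × 10⁻¹⁶ / (1.602 × 10⁻¹⁹) = 2220 V.

V = 2220 V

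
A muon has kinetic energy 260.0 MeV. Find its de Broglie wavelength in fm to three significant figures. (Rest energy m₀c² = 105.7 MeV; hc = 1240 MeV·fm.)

Total energy E = KE + m₀c² = 260.0 + 105.7 = 365.7 MeV.
(pc)² = E² − (m₀c²)² = (365.7)² − (105.7)² = 1.226 × 10⁵ MeV², so pc = 350.1 MeV.
λ = hc/(pc) = 1240 MeV·fm / 350.1 MeV = 3.54 fm.

λ = 3.54 fm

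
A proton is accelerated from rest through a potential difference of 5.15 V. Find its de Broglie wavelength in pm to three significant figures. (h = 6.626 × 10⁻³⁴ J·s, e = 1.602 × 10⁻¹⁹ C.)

λ = 12.6 pm

KE = eV = 1.602 × 10⁻¹⁹ × 5.150 = 8.250 × 10⁻¹⁹ J.
p = √(2mKE) = √(2 × 1.673 × 10⁻²⁷ × 8.250 × 10⁻¹⁹) = 5.254 × 10⁻²³ kg·m/s.
λ = h/p = 6.626 × 10⁻³⁴ / 5.254 × 10⁻²³ = 1.26 × 10⁻¹¹ m = 12.6 pm.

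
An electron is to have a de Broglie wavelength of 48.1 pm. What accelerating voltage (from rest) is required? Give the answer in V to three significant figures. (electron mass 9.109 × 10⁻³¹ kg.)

V = 650 V

p = h/λ = 6.626 × 10⁻³⁴ / 4.810 × 10⁻¹¹ = 1.378 × 10⁻²³ kg·m/s.
KE = p²/(2m) = 1.042 × 10⁻¹⁶ J.
V = KE/e = 1.042 × 10⁻¹⁶ / (1.602 × 10⁻¹⁹) = 650 V.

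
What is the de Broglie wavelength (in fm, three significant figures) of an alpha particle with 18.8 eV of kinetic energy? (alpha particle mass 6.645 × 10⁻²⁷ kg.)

λ = 3310 fm

KE = 18.8 eV = 3.012 × 10⁻¹⁸ J.
p = √(2mKE) = √(2 × 6.645 × 10⁻²⁷ × 3.012 × 10⁻¹⁸) = 2.001 × 10⁻²² kg·m/s.
λ = h/p = 6.626 × 10⁻³⁴ / 2.001 × 10⁻²² = 3.31 × 10⁻¹² m = 3310 fm.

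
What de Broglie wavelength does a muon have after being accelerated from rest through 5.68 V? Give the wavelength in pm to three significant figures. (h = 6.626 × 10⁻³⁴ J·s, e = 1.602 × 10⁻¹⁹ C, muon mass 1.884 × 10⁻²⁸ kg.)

KE = eV = 1.602 × 10⁻¹⁹ × 5.680 = 9.099 × 10⁻¹⁹ J.
p = √(2mKE) = √(2 × 1.884 × 10⁻²⁸ × 9.099 × 10⁻¹⁹) = 1.852 × 10⁻²³ kg·m/s.
λ = h/p = 6.626 × 10⁻³⁴ / 1.852 × 10⁻²³ = 3.58 × 10⁻¹¹ m = 35.8 pm.

λ = 35.8 pm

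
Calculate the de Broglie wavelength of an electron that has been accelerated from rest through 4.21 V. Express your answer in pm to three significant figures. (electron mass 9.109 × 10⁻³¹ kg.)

KE = eV = 1.602 × 10⁻¹⁹ × 4.210 = 6.744 × 10⁻¹⁹ J.
p = √(2mKE) = √(2 × 9.109 × 10⁻³¹ × 6.744 × 10⁻¹⁹) = 1.108 × 10⁻²⁴ kg·m/s.
λ = h/p = 6.626 × 10⁻³⁴ / 1.108 × 10⁻²⁴ = 5.98 × 10⁻¹⁰ m = 598 pm.

λ = 598 pm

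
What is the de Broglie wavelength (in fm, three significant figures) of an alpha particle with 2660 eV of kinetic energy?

λ = 278 fm

KE = 2660 eV = 4.261 × 10⁻¹⁶ J.
p = √(2mKE) = √(2 × 6.645 × 10⁻²⁷ × 4.261 × 10⁻¹⁶) = 2.380 × 10⁻²¹ kg·m/s.
λ = h/p = 6.626 × 10⁻³⁴ / 2.380 × 10⁻²¹ = 2.78 × 10⁻¹³ m = 278 fm.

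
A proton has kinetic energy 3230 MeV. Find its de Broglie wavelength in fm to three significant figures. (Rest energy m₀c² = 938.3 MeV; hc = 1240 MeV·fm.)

λ = 0.305 fm

Total energy E = KE + m₀c² = 3230 + 938.3 = 4168.3 MeV.
(pc)² = E² − (m₀c²)² = (4168.3)² − (938.3)² = 1.649 × 10⁷ MeV², so pc = 4061 MeV.
λ = hc/(pc) = 1240 MeV·fm / 4061 MeV = 0.305 fm.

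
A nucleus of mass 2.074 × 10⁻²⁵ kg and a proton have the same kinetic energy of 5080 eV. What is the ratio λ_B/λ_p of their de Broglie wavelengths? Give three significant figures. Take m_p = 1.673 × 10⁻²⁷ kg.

At fixed KE, p = √(2mKE) so λ = h/p ∝ 1/√m.
λ_B/λ_p = √(m_p/m_B) = √(1.673 × 10⁻²⁷/2.074 × 10⁻²⁵) = √(8.067 × 10⁻³) = 0.0898.

λ_B/λ_p = 0.0898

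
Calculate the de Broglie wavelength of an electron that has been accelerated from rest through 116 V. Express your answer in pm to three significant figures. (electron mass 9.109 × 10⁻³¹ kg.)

KE = eV = 1.602 × 10⁻¹⁹ × 116.0 = 1.858 × 10⁻¹⁷ J.
p = √(2mKE) = √(2 × 9.109 × 10⁻³¹ × 1.858 × 10⁻¹⁷) = 5.818 × 10⁻²⁴ kg·m/s.
λ = h/p = 6.626 × 10⁻³⁴ / 5.818 × 10⁻²⁴ = 1.14 × 10⁻¹⁰ m = 114 pm.

λ = 114 pm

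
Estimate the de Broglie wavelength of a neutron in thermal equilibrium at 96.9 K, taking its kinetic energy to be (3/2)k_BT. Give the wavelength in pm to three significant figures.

λ = 256 pm

KE = (3/2)k_BT = 1.5 × 1.381 × 10⁻²³ × 96.9 = 2.007 × 10⁻²¹ J.
p = √(2mKE) = √(2 × 1.675 × 10⁻²⁷ × 2.007 × 10⁻²¹) = 2.593 × 10⁻²⁴ kg·m/s.
λ = h/p = 2.56 × 10⁻¹⁰ m = 256 pm.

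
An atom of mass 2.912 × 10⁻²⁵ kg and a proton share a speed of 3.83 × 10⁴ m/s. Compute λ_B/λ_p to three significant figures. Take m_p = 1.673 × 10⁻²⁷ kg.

λ_B/λ_p = 5.75 × 10⁻³

At fixed v, p = mv so λ = h/(mv) ∝ 1/m.
λ_B/λ_p = m_p/m_B = 1.673 × 10⁻²⁷/2.912 × 10⁻²⁵ = 5.75 × 10⁻³.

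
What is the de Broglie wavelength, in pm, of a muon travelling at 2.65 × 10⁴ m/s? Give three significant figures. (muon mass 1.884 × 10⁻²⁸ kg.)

λ = 133 pm

p = mv = 1.884 × 10⁻²⁸ × 2.65 × 10⁴ = 4.993 × 10⁻²⁴ kg·m/s.
λ = h/p = 6.626 × 10⁻³⁴ / 4.993 × 10⁻²⁴ = 1.33 × 10⁻¹⁰ m = 133 pm.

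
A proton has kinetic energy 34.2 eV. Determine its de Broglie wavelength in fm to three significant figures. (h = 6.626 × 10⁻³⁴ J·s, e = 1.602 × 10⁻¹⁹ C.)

KE = 34.2 eV = 5.479 × 10⁻¹⁸ J.
p = √(2mKE) = √(2 × 1.673 × 10⁻²⁷ × 5.479 × 10⁻¹⁸) = 1.354 × 10⁻²² kg·m/s.
λ = h/p = 6.626 × 10⁻³⁴ / 1.354 × 10⁻²² = 4.89 × 10⁻¹² m = 4890 fm.

λ = 4890 fm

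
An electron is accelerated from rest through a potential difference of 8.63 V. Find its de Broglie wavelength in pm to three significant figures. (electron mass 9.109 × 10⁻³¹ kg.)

KE = eV = 1.602 × 10⁻¹⁹ × 8.630 = 1.383 × 10⁻¹⁸ J.
p = √(2mKE) = √(2 × 9.109 × 10⁻³¹ × 1.383 × 10⁻¹⁸) = 1.587 × 10⁻²⁴ kg·m/s.
λ = h/p = 6.626 × 10⁻³⁴ / 1.587 × 10⁻²⁴ = 4.18 × 10⁻¹⁰ m = 418 pm.

λ = 418 pm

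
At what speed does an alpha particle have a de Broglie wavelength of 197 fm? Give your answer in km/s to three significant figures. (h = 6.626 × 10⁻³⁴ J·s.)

p = h/λ = 6.626 × 10⁻³⁴ / 1.970 × 10⁻¹³ = 3.363 × 10⁻²¹ kg·m/s.
v = p/m = 3.363 × 10⁻²¹ / 6.645 × 10⁻²⁷ = 5.06 × 10⁵ m/s = 506 km/s.

v = 506 km/s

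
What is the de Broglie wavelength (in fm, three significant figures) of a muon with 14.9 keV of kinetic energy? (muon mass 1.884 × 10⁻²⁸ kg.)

KE = 14.9 keV = 2.387 × 10⁻¹⁵ J.
p = √(2mKE) = √(2 × 1.884 × 10⁻²⁸ × 2.387 × 10⁻¹⁵) = 9.484 × 10⁻²² kg·m/s.
λ = h/p = 6.626 × 10⁻³⁴ / 9.484 × 10⁻²² = 6.99 × 10⁻¹³ m = 699 fm.

λ = 699 fm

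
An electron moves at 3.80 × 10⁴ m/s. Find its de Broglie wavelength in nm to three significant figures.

λ = 19.1 nm

p = mv = 9.109 × 10⁻³¹ × 3.80 × 10⁴ = 3.461 × 10⁻²⁶ kg·m/s.
λ = h/p = 6.626 × 10⁻³⁴ / 3.461 × 10⁻²⁶ = 1.91 × 10⁻⁸ m = 19.1 nm.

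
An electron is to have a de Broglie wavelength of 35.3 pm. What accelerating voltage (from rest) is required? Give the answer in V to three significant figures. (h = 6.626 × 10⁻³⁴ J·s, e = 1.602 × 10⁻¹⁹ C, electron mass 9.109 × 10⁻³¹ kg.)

V = 1210 V

p = h/λ = 6.626 × 10⁻³⁴ / 3.530 × 10⁻¹¹ = 1.877 × 10⁻²³ kg·m/s.
KE = p²/(2m) = 1.934 × 10⁻¹⁶ J.
V = KE/e = 1.934 × 10⁻¹⁶ / (1.602 × 10⁻¹⁹) = 1210 V.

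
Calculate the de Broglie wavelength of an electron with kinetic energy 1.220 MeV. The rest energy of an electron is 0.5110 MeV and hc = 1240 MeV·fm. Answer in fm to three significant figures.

λ = 750 fm

Total energy E = KE + m₀c² = 1.220 + 0.5110 = 1.7310 MeV.
(pc)² = E² − (m₀c²)² = (1.7310)² − (0.5110)² = 2.735 MeV², so pc = 1.654 MeV.
λ = hc/(pc) = 1240 MeV·fm / 1.654 MeV = 750 fm.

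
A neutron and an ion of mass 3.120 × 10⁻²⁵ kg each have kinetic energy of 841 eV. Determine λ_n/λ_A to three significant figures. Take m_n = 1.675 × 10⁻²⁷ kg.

At fixed KE, p = √(2mKE) so λ = h/p ∝ 1/√m.
λ_n/λ_A = √(m_A/m_n) = √(3.120 × 10⁻²⁵/1.675 × 10⁻²⁷) = √(186.3) = 13.6.

λ_n/λ_A = 13.6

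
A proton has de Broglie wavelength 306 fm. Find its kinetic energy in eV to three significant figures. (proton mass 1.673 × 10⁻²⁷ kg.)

KE = 8750 eV

p = h/λ = 6.626 × 10⁻³⁴ / 3.060 × 10⁻¹³ = 2.165 × 10⁻²¹ kg·m/s.
KE = p²/(2m) = (2.165 × 10⁻²¹)² / (2 × 1.673 × 10⁻²⁷) = 1.401 × 10⁻¹⁵ J = 8750 eV.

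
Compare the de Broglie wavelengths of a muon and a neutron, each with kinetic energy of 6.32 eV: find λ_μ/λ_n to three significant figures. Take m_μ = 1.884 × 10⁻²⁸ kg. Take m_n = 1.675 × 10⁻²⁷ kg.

λ_μ/λ_n = 2.98

At fixed KE, p = √(2mKE) so λ = h/p ∝ 1/√m.
λ_μ/λ_n = √(m_n/m_μ) = √(1.675 × 10⁻²⁷/1.884 × 10⁻²⁸) = √(8.891) = 2.98.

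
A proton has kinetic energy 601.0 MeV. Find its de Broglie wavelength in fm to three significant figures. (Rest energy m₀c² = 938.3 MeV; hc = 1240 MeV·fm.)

Total energy E = KE + m₀c² = 601.0 + 938.3 = 1539.3 MeV.
(pc)² = E² − (m₀c²)² = (1539.3)² − (938.3)² = 1.489 × 10⁶ MeV², so pc = 1220 MeV.
λ = hc/(pc) = 1240 MeV·fm / 1220 MeV = 1.02 fm.

λ = 1.02 fm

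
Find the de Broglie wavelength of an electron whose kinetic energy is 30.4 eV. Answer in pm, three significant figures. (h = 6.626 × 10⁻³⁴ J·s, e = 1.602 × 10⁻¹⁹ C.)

λ = 222 pm

KE = 30.4 eV = 4.870 × 10⁻¹⁸ J.
p = √(2mKE) = √(2 × 9.109 × 10⁻³¹ × 4.870 × 10⁻¹⁸) = 2.979 × 10⁻²⁴ kg·m/s.
λ = h/p = 6.626 × 10⁻³⁴ / 2.979 × 10⁻²⁴ = 2.22 × 10⁻¹⁰ m = 222 pm.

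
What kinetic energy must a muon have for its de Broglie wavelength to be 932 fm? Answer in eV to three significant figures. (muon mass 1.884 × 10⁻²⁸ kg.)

p = h/λ = 6.626 × 10⁻³⁴ / 9.320 × 10⁻¹³ = 7.109 × 10⁻²² kg·m/s.
KE = p²/(2m) = (7.109 × 10⁻²²)² / (2 × 1.884 × 10⁻²⁸) = 1.341 × 10⁻¹⁵ J = 8370 eV.

KE = 8370 eV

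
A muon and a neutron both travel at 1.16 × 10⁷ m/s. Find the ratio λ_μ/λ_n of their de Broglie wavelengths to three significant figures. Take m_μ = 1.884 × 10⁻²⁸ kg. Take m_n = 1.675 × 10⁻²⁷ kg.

At fixed v, p = mv so λ = h/(mv) ∝ 1/m.
λ_μ/λ_n = m_n/m_μ = 1.675 × 10⁻²⁷/1.884 × 10⁻²⁸ = 8.89.

λ_μ/λ_n = 8.89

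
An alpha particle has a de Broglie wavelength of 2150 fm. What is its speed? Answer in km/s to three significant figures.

p = h/λ = 6.626 × 10⁻³⁴ / 2.150 × 10⁻¹² = 3.082 × 10⁻²² kg·m/s.
v = p/m = 3.082 × 10⁻²² / 6.645 × 10⁻²⁷ = 4.64 × 10⁴ m/s = 46.4 km/s.

v = 46.4 km/s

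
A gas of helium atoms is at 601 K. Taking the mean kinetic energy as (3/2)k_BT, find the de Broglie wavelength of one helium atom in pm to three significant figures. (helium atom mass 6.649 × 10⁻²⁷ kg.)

λ = 51.5 pm

KE = (3/2)k_BT = 1.5 × 1.381 × 10⁻²³ × 601 = 1.245 × 10⁻²⁰ J.
p = √(2mKE) = √(2 × 6.649 × 10⁻²⁷ × 1.245 × 10⁻²⁰) = 1.287 × 10⁻²³ kg·m/s.
λ = h/p = 5.15 × 10⁻¹¹ m = 51.5 pm.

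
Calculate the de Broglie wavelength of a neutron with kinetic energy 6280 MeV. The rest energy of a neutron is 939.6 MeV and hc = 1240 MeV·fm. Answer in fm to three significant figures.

Total energy E = KE + m₀c² = 6280 + 939.6 = 7219.6 MeV.
(pc)² = E² − (m₀c²)² = (7219.6)² − (939.6)² = 5.124 × 10⁷ MeV², so pc = 7158 MeV.
λ = hc/(pc) = 1240 MeV·fm / 7158 MeV = 0.173 fm.

λ = 0.173 fm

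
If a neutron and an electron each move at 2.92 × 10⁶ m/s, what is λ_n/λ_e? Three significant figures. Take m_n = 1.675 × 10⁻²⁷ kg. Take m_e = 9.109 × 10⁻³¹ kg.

At fixed v, p = mv so λ = h/(mv) ∝ 1/m.
λ_n/λ_e = m_e/m_n = 9.109 × 10⁻³¹/1.675 × 10⁻²⁷ = 5.44 × 10⁻⁴.

λ_n/λ_e = 5.44 × 10⁻⁴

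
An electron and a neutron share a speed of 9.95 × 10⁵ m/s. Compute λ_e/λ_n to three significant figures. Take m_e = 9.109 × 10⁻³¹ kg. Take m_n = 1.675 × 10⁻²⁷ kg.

λ_e/λ_n = 1840

At fixed v, p = mv so λ = h/(mv) ∝ 1/m.
λ_e/λ_n = m_n/m_e = 1.675 × 10⁻²⁷/9.109 × 10⁻³¹ = 1840.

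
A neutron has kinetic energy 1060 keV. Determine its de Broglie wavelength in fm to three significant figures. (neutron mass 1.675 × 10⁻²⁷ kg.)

λ = 27.8 fm

KE = 1060 keV = 1.698 × 10⁻¹³ J.
p = √(2mKE) = √(2 × 1.675 × 10⁻²⁷ × 1.698 × 10⁻¹³) = 2.385 × 10⁻²⁰ kg·m/s.
λ = h/p = 6.626 × 10⁻³⁴ / 2.385 × 10⁻²⁰ = 2.78 × 10⁻¹⁴ m = 27.8 fm.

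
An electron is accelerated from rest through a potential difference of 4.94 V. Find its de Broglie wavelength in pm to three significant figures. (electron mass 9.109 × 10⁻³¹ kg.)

λ = 552 pm

KE = eV = 1.602 × 10⁻¹⁹ × 4.940 = 7.914 × 10⁻¹⁹ J.
p = √(2mKE) = √(2 × 9.109 × 10⁻³¹ × 7.914 × 10⁻¹⁹) = 1.201 × 10⁻²⁴ kg·m/s.
λ = h/p = 6.626 × 10⁻³⁴ / 1.201 × 10⁻²⁴ = 5.52 × 10⁻¹⁰ m = 552 pm.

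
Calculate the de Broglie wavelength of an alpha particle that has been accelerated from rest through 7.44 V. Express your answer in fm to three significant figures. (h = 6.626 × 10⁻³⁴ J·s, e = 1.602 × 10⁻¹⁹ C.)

KE = 2eV = 2 × 1.602 × 10⁻¹⁹ × 7.440 = 2.384 × 10⁻¹⁸ J.
p = √(2mKE) = √(2 × 6.645 × 10⁻²⁷ × 2.384 × 10⁻¹⁸) = 1.780 × 10⁻²² kg·m/s.
λ = h/p = 6.626 × 10⁻³⁴ / 1.780 × 10⁻²² = 3.72 × 10⁻¹² m = 3720 fm.

λ = 3720 fm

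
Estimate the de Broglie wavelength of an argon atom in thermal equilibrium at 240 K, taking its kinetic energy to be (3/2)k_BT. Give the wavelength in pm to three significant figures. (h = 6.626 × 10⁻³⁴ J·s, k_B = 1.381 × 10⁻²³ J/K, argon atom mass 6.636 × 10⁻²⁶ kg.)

KE = (3/2)k_BT = 1.5 × 1.381 × 10⁻²³ × 240 = 4.972 × 10⁻²¹ J.
p = √(2mKE) = √(2 × 6.636 × 10⁻²⁶ × 4.972 × 10⁻²¹) = 2.569 × 10⁻²³ kg·m/s.
λ = h/p = 2.58 × 10⁻¹¹ m = 25.8 pm.

λ = 25.8 pm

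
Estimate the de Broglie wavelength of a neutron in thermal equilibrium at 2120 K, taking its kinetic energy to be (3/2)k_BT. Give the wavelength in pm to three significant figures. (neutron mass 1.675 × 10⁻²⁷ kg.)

λ = 54.6 pm

KE = (3/2)k_BT = 1.5 × 1.381 × 10⁻²³ × 2120 = 4.392 × 10⁻²⁰ J.
p = √(2mKE) = √(2 × 1.675 × 10⁻²⁷ × 4.392 × 10⁻²⁰) = 1.213 × 10⁻²³ kg·m/s.
λ = h/p = 5.46 × 10⁻¹¹ m = 54.6 pm.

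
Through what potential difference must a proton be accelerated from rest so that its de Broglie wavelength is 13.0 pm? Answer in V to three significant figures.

p = h/λ = 6.626 × 10⁻³⁴ / 1.300 × 10⁻¹¹ = 5.097 × 10⁻²³ kg·m/s.
KE = p²/(2m) = 7.764 × 10⁻¹⁹ J.
V = KE/e = 7.764 × 10⁻¹⁹ / (1.602 × 10⁻¹⁹) = 4.85 V.

V = 4.85 V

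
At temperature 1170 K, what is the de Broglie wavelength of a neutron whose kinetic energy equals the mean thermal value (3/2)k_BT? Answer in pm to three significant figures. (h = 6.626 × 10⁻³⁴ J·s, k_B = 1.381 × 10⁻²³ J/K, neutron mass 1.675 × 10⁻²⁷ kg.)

λ = 73.5 pm

KE = (3/2)k_BT = 1.5 × 1.381 × 10⁻²³ × 1170 = 2.424 × 10⁻²⁰ J.
p = √(2mKE) = √(2 × 1.675 × 10⁻²⁷ × 2.424 × 10⁻²⁰) = 9.011 × 10⁻²⁴ kg·m/s.
λ = h/p = 7.35 × 10⁻¹¹ m = 73.5 pm.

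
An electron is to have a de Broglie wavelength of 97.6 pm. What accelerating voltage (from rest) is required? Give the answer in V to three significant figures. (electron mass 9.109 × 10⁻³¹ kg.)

V = 158 V

p = h/λ = 6.626 × 10⁻³⁴ / 9.760 × 10⁻¹¹ = 6.789 × 10⁻²⁴ kg·m/s.
KE = p²/(2m) = 2.530 × 10⁻¹⁷ J.
V = KE/e = 2.530 × 10⁻¹⁷ / (1.602 × 10⁻¹⁹) = 158 V.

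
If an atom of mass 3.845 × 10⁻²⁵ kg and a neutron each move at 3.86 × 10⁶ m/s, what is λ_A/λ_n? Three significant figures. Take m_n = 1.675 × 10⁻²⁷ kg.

At fixed v, p = mv so λ = h/(mv) ∝ 1/m.
λ_A/λ_n = m_n/m_A = 1.675 × 10⁻²⁷/3.845 × 10⁻²⁵ = 4.36 × 10⁻³.

λ_A/λ_n = 4.36 × 10⁻³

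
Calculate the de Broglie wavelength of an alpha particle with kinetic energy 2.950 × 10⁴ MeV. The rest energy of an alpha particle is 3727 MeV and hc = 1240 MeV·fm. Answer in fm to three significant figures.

Total energy E = KE + m₀c² = 2.950 × 10⁴ + 3727 = 33227 MeV.
(pc)² = E² − (m₀c²)² = (33227)² − (3727)² = 1.090 × 10⁹ MeV², so pc = 3.302 × 10⁴ MeV.
λ = hc/(pc) = 1240 MeV·fm / 3.302 × 10⁴ MeV = 0.0376 fm.

λ = 0.0376 fm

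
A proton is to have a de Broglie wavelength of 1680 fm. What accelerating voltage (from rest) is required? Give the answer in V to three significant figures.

V = 290 V

p = h/λ = 6.626 × 10⁻³⁴ / 1.680 × 10⁻¹² = 3.944 × 10⁻²² kg·m/s.
KE = p²/(2m) = 4.649 × 10⁻¹⁷ J.
V = KE/e = 4.649 × 10⁻¹⁷ / (1.602 × 10⁻¹⁹) = 290 V.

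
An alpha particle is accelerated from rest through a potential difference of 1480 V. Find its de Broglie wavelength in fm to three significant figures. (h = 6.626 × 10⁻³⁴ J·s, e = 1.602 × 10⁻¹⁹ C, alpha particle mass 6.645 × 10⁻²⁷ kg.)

KE = 2eV = 2 × 1.602 × 10⁻¹⁹ × 1480 = 4.742 × 10⁻¹⁶ J.
p = √(2mKE) = √(2 × 6.645 × 10⁻²⁷ × 4.742 × 10⁻¹⁶) = 2.510 × 10⁻²¹ kg·m/s.
λ = h/p = 6.626 × 10⁻³⁴ / 2.510 × 10⁻²¹ = 2.64 × 10⁻¹³ m = 264 fm.

λ = 264 fm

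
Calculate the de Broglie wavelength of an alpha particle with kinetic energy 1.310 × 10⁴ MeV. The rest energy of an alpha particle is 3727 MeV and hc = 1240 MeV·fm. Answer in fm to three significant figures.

λ = 0.0756 fm

Total energy E = KE + m₀c² = 1.310 × 10⁴ + 3727 = 16827 MeV.
(pc)² = E² − (m₀c²)² = (16827)² − (3727)² = 2.693 × 10⁸ MeV², so pc = 1.641 × 10⁴ MeV.
λ = hc/(pc) = 1240 MeV·fm / 1.641 × 10⁴ MeV = 0.0756 fm.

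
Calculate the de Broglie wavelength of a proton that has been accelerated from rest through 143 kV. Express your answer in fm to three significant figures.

KE = eV = 1.602 × 10⁻¹⁹ × 1.430 × 10⁵ = 2.291 × 10⁻¹⁴ J.
p = √(2mKE) = √(2 × 1.673 × 10⁻²⁷ × 2.291 × 10⁻¹⁴) = 8.755 × 10⁻²¹ kg·m/s.
λ = h/p = 6.626 × 10⁻³⁴ / 8.755 × 10⁻²¹ = 7.57 × 10⁻¹⁴ m = 75.7 fm.

λ = 75.7 fm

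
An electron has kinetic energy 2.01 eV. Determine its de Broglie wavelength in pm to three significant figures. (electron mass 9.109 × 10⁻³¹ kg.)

KE = 2.01 eV = 3.220 × 10⁻¹⁹ J.
p = √(2mKE) = √(2 × 9.109 × 10⁻³¹ × 3.220 × 10⁻¹⁹) = 7.659 × 10⁻²⁵ kg·m/s.
λ = h/p = 6.626 × 10⁻³⁴ / 7.659 × 10⁻²⁵ = 8.65 × 10⁻¹⁰ m = 865 pm.

λ = 865 pm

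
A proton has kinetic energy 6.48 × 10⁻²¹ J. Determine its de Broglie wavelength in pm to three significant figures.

λ = 142 pm

p = √(2mKE) = √(2 × 1.673 × 10⁻²⁷ × 6.480 × 10⁻²¹) = 4.656 × 10⁻²⁴ kg·m/s.
λ = h/p = 6.626 × 10⁻³⁴ / 4.656 × 10⁻²⁴ = 1.42 × 10⁻¹⁰ m = 142 pm.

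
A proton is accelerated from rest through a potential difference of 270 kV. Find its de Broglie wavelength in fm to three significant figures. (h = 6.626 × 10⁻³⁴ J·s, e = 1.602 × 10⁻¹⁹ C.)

KE = eV = 1.602 × 10⁻¹⁹ × 2.700 × 10⁵ = 4.325 × 10⁻¹⁴ J.
p = √(2mKE) = √(2 × 1.673 × 10⁻²⁷ × 4.325 × 10⁻¹⁴) = 1.203 × 10⁻²⁰ kg·m/s.
λ = h/p = 6.626 × 10⁻³⁴ / 1.203 × 10⁻²⁰ = 5.51 × 10⁻¹⁴ m = 55.1 fm.

λ = 55.1 fm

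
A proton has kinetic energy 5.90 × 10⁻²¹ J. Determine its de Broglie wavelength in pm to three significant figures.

λ = 149 pm

p = √(2mKE) = √(2 × 1.673 × 10⁻²⁷ × 5.900 × 10⁻²¹) = 4.443 × 10⁻²⁴ kg·m/s.
λ = h/p = 6.626 × 10⁻³⁴ / 4.443 × 10⁻²⁴ = 1.49 × 10⁻¹⁰ m = 149 pm.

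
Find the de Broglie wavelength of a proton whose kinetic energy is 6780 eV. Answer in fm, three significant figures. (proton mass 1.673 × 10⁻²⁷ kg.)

KE = 6780 eV = 1.086 × 10⁻¹⁵ J.
p = √(2mKE) = √(2 × 1.673 × 10⁻²⁷ × 1.086 × 10⁻¹⁵) = 1.906 × 10⁻²¹ kg·m/s.
λ = h/p = 6.626 × 10⁻³⁴ / 1.906 × 10⁻²¹ = 3.48 × 10⁻¹³ m = 348 fm.

λ = 348 fm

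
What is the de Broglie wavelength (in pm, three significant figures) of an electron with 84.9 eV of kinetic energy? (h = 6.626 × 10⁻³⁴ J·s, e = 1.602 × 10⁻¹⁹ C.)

KE = 84.9 eV = 1.360 × 10⁻¹⁷ J.
p = √(2mKE) = √(2 × 9.109 × 10⁻³¹ × 1.360 × 10⁻¹⁷) = 4.978 × 10⁻²⁴ kg·m/s.
λ = h/p = 6.626 × 10⁻³⁴ / 4.978 × 10⁻²⁴ = 1.33 × 10⁻¹⁰ m = 133 pm.

λ = 133 pm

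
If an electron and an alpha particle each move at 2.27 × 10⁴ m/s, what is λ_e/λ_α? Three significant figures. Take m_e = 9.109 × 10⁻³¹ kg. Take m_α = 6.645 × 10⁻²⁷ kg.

λ_e/λ_α = 7290

At fixed v, p = mv so λ = h/(mv) ∝ 1/m.
λ_e/λ_α = m_α/m_e = 6.645 × 10⁻²⁷/9.109 × 10⁻³¹ = 7290.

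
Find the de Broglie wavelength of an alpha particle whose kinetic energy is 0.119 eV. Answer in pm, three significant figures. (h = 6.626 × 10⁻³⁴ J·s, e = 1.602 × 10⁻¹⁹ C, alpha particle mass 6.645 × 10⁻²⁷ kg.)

KE = 0.119 eV = 1.906 × 10⁻²⁰ J.
p = √(2mKE) = √(2 × 6.645 × 10⁻²⁷ × 1.906 × 10⁻²⁰) = 1.592 × 10⁻²³ kg·m/s.
λ = h/p = 6.626 × 10⁻³⁴ / 1.592 × 10⁻²³ = 4.16 × 10⁻¹¹ m = 41.6 pm.

λ = 41.6 pm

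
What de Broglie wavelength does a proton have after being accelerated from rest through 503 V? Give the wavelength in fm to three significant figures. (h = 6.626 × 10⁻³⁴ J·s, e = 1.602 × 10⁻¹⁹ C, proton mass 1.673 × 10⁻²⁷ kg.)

KE = eV = 1.602 × 10⁻¹⁹ × 503.0 = 8.058 × 10⁻¹⁷ J.
p = √(2mKE) = √(2 × 1.673 × 10⁻²⁷ × 8.058 × 10⁻¹⁷) = 5.193 × 10⁻²² kg·m/s.
λ = h/p = 6.626 × 10⁻³⁴ / 5.193 × 10⁻²² = 1.28 × 10⁻¹² m = 1280 fm.

λ = 1280 fm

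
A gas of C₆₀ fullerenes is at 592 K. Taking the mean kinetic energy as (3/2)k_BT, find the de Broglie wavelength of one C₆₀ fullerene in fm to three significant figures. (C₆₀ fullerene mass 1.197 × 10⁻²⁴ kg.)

λ = 3870 fm

KE = (3/2)k_BT = 1.5 × 1.381 × 10⁻²³ × 592 = 1.226 × 10⁻²⁰ J.
p = √(2mKE) = √(2 × 1.197 × 10⁻²⁴ × 1.226 × 10⁻²⁰) = 1.713 × 10⁻²² kg·m/s.
λ = h/p = 3.87 × 10⁻¹² m = 3870 fm.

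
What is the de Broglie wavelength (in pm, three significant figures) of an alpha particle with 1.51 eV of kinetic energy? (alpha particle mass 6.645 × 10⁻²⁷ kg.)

KE = 1.51 eV = 2.419 × 10⁻¹⁹ J.
p = √(2mKE) = √(2 × 6.645 × 10⁻²⁷ × 2.419 × 10⁻¹⁹) = 5.670 × 10⁻²³ kg·m/s.
λ = h/p = 6.626 × 10⁻³⁴ / 5.670 × 10⁻²³ = 1.17 × 10⁻¹¹ m = 11.7 pm.

λ = 11.7 pm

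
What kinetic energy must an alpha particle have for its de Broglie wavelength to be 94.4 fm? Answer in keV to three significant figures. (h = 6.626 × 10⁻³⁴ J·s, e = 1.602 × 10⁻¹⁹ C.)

KE = 23.1 keV

p = h/λ = 6.626 × 10⁻³⁴ / 9.440 × 10⁻¹⁴ = 7.019 × 10⁻²¹ kg·m/s.
KE = p²/(2m) = (7.019 × 10⁻²¹)² / (2 × 6.645 × 10⁻²⁷) = 3.707 × 10⁻¹⁵ J = 23.1 keV.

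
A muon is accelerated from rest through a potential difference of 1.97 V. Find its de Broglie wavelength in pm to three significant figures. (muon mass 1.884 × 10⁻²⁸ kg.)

λ = 60.8 pm

KE = eV = 1.602 × 10⁻¹⁹ × 1.970 = 3.156 × 10⁻¹⁹ J.
p = √(2mKE) = √(2 × 1.884 × 10⁻²⁸ × 3.156 × 10⁻¹⁹) = 1.090 × 10⁻²³ kg·m/s.
λ = h/p = 6.626 × 10⁻³⁴ / 1.090 × 10⁻²³ = 6.08 × 10⁻¹¹ m = 60.8 pm.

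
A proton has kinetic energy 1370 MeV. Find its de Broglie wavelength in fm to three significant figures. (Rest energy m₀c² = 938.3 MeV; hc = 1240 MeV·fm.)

Total energy E = KE + m₀c² = 1370 + 938.3 = 2308.3 MeV.
(pc)² = E² − (m₀c²)² = (2308.3)² − (938.3)² = 4.448 × 10⁶ MeV², so pc = 2109 MeV.
λ = hc/(pc) = 1240 MeV·fm / 2109 MeV = 0.588 fm.

λ = 0.588 fm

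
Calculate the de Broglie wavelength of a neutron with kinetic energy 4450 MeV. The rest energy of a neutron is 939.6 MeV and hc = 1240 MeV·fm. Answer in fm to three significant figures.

Total energy E = KE + m₀c² = 4450 + 939.6 = 5389.6 MeV.
(pc)² = E² − (m₀c²)² = (5389.6)² − (939.6)² = 2.816 × 10⁷ MeV², so pc = 5307 MeV.
λ = hc/(pc) = 1240 MeV·fm / 5307 MeV = 0.234 fm.

λ = 0.234 fm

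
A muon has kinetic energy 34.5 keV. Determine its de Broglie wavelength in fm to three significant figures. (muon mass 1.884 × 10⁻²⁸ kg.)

λ = 459 fm

KE = 34.5 keV = 5.527 × 10⁻¹⁵ J.
p = √(2mKE) = √(2 × 1.884 × 10⁻²⁸ × 5.527 × 10⁻¹⁵) = 1.443 × 10⁻²¹ kg·m/s.
λ = h/p = 6.626 × 10⁻³⁴ / 1.443 × 10⁻²¹ = 4.59 × 10⁻¹³ m = 459 fm.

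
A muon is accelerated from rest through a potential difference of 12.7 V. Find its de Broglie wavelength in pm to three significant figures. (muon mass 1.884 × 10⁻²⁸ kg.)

KE = eV = 1.602 × 10⁻¹⁹ × 12.70 = 2.035 × 10⁻¹⁸ J.
p = √(2mKE) = √(2 × 1.884 × 10⁻²⁸ × 2.035 × 10⁻¹⁸) = 2.769 × 10⁻²³ kg·m/s.
λ = h/p = 6.626 × 10⁻³⁴ / 2.769 × 10⁻²³ = 2.39 × 10⁻¹¹ m = 23.9 pm.

λ = 23.9 pm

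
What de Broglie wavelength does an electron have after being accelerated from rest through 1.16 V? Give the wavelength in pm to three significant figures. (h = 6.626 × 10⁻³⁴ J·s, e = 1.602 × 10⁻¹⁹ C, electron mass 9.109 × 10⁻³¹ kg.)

KE = eV = 1.602 × 10⁻¹⁹ × 1.160 = 1.858 × 10⁻¹⁹ J.
p = √(2mKE) = √(2 × 9.109 × 10⁻³¹ × 1.858 × 10⁻¹⁹) = 5.818 × 10⁻²⁵ kg·m/s.
λ = h/p = 6.626 × 10⁻³⁴ / 5.818 × 10⁻²⁵ = 1.14 × 10⁻⁹ m = 1140 pm.

λ = 1140 pm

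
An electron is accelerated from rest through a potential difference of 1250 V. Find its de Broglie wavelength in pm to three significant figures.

KE = eV = 1.602 × 10⁻¹⁹ × 1250 = 2.003 × 10⁻¹⁶ J.
p = √(2mKE) = √(2 × 9.109 × 10⁻³¹ × 2.003 × 10⁻¹⁶) = 1.910 × 10⁻²³ kg·m/s.
λ = h/p = 6.626 × 10⁻³⁴ / 1.910 × 10⁻²³ = 3.47 × 10⁻¹¹ m = 34.7 pm.

λ = 34.7 pm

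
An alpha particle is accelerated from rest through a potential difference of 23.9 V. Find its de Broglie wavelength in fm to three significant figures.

λ = 2080 fm

KE = 2eV = 2 × 1.602 × 10⁻¹⁹ × 23.90 = 7.658 × 10⁻¹⁸ J.
p = √(2mKE) = √(2 × 6.645 × 10⁻²⁷ × 7.658 × 10⁻¹⁸) = 3.190 × 10⁻²² kg·m/s.
λ = h/p = 6.626 × 10⁻³⁴ / 3.190 × 10⁻²² = 2.08 × 10⁻¹² m = 2080 fm.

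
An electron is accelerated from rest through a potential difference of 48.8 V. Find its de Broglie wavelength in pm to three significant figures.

KE = eV = 1.602 × 10⁻¹⁹ × 48.80 = 7.818 × 10⁻¹⁸ J.
p = √(2mKE) = √(2 × 9.109 × 10⁻³¹ × 7.818 × 10⁻¹⁸) = 3.774 × 10⁻²⁴ kg·m/s.
λ = h/p = 6.626 × 10⁻³⁴ / 3.774 × 10⁻²⁴ = 1.76 × 10⁻¹⁰ m = 176 pm.

λ = 176 pm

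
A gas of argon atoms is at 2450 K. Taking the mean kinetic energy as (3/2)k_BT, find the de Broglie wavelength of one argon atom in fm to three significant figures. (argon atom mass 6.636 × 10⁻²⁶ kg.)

λ = 8070 fm

KE = (3/2)k_BT = 1.5 × 1.381 × 10⁻²³ × 2450 = 5.075 × 10⁻²⁰ J.
p = √(2mKE) = √(2 × 6.636 × 10⁻²⁶ × 5.075 × 10⁻²⁰) = 8.207 × 10⁻²³ kg·m/s.
λ = h/p = 8.07 × 10⁻¹² m = 8070 fm.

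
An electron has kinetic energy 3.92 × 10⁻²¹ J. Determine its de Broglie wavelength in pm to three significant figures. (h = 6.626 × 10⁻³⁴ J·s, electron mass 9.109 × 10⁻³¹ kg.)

p = √(2mKE) = √(2 × 9.109 × 10⁻³¹ × 3.920 × 10⁻²¹) = 8.451 × 10⁻²⁶ kg·m/s.
λ = h/p = 6.626 × 10⁻³⁴ / 8.451 × 10⁻²⁶ = 7.84 × 10⁻⁹ m = 7840 pm.

λ = 7840 pm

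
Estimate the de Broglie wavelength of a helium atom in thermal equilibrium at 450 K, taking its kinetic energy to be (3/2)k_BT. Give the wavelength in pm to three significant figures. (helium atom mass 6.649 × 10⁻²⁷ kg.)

λ = 59.5 pm

KE = (3/2)k_BT = 1.5 × 1.381 × 10⁻²³ × 450 = 9.322 × 10⁻²¹ J.
p = √(2mKE) = √(2 × 6.649 × 10⁻²⁷ × 9.322 × 10⁻²¹) = 1.113 × 10⁻²³ kg·m/s.
λ = h/p = 5.95 × 10⁻¹¹ m = 59.5 pm.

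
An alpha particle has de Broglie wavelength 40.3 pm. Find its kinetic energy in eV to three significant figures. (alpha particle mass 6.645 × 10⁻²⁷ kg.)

p = h/λ = 6.626 × 10⁻³⁴ / 4.030 × 10⁻¹¹ = 1.644 × 10⁻²³ kg·m/s.
KE = p²/(2m) = (1.644 × 10⁻²³)² / (2 × 6.645 × 10⁻²⁷) = 2.034 × 10⁻²⁰ J = 0.127 eV.

KE = 0.127 eV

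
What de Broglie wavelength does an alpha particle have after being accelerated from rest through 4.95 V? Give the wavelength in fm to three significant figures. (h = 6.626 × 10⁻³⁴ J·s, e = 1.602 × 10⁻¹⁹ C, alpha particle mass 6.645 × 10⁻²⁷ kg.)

KE = 2eV = 2 × 1.602 × 10⁻¹⁹ × 4.950 = 1.586 × 10⁻¹⁸ J.
p = √(2mKE) = √(2 × 6.645 × 10⁻²⁷ × 1.586 × 10⁻¹⁸) = 1.452 × 10⁻²² kg·m/s.
λ = h/p = 6.626 × 10⁻³⁴ / 1.452 × 10⁻²² = 4.56 × 10⁻¹² m = 4560 fm.

λ = 4560 fm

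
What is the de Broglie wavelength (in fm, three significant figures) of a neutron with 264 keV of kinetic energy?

KE = 264 keV = 4.229 × 10⁻¹⁴ J.
p = √(2mKE) = √(2 × 1.675 × 10⁻²⁷ × 4.229 × 10⁻¹⁴) = 1.190 × 10⁻²⁰ kg·m/s.
λ = h/p = 6.626 × 10⁻³⁴ / 1.190 × 10⁻²⁰ = 5.57 × 10⁻¹⁴ m = 55.7 fm.

λ = 55.7 fm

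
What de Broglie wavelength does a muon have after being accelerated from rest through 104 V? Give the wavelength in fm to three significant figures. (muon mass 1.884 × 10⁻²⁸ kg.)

KE = eV = 1.602 × 10⁻¹⁹ × 104.0 = 1.666 × 10⁻¹⁷ J.
p = √(2mKE) = √(2 × 1.884 × 10⁻²⁸ × 1.666 × 10⁻¹⁷) = 7.923 × 10⁻²³ kg·m/s.
λ = h/p = 6.626 × 10⁻³⁴ / 7.923 × 10⁻²³ = 8.36 × 10⁻¹² m = 8360 fm.

λ = 8360 fm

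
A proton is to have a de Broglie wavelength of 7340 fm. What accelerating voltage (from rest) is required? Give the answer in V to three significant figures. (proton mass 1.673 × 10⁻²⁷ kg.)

p = h/λ = 6.626 × 10⁻³⁴ / 7.340 × 10⁻¹² = 9.027 × 10⁻²³ kg·m/s.
KE = p²/(2m) = 2.435 × 10⁻¹⁸ J.
V = KE/e = 2.435 × 10⁻¹⁸ / (1.602 × 10⁻¹⁹) = 15.2 V.

V = 15.2 V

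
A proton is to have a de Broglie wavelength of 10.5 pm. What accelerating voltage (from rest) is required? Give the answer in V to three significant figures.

p = h/λ = 6.626 × 10⁻³⁴ / 1.050 × 10⁻¹¹ = 6.310 × 10⁻²³ kg·m/s.
KE = p²/(2m) = 1.190 × 10⁻¹⁸ J.
V = KE/e = 1.190 × 10⁻¹⁸ / (1.602 × 10⁻¹⁹) = 7.43 V.

V = 7.43 V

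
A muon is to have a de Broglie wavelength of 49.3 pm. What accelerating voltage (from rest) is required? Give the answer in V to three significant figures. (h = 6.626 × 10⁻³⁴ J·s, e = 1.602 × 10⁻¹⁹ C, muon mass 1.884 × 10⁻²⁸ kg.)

V = 2.99 V

p = h/λ = 6.626 × 10⁻³⁴ / 4.930 × 10⁻¹¹ = 1.344 × 10⁻²³ kg·m/s.
KE = p²/(2m) = 4.794 × 10⁻¹⁹ J.
V = KE/e = 4.794 × 10⁻¹⁹ / (1.602 × 10⁻¹⁹) = 2.99 V.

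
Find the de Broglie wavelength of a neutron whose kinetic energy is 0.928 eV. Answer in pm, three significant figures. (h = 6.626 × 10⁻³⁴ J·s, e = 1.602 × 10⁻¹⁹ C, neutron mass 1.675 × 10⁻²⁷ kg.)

KE = 0.928 eV = 1.487 × 10⁻¹⁹ J.
p = √(2mKE) = √(2 × 1.675 × 10⁻²⁷ × 1.487 × 10⁻¹⁹) = 2.232 × 10⁻²³ kg·m/s.
λ = h/p = 6.626 × 10⁻³⁴ / 2.232 × 10⁻²³ = 2.97 × 10⁻¹¹ m = 29.7 pm.

λ = 29.7 pm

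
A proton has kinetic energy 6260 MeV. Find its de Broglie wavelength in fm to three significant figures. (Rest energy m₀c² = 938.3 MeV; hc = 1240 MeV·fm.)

Total energy E = KE + m₀c² = 6260 + 938.3 = 7198.3 MeV.
(pc)² = E² − (m₀c²)² = (7198.3)² − (938.3)² = 5.094 × 10⁷ MeV², so pc = 7137 MeV.
λ = hc/(pc) = 1240 MeV·fm / 7137 MeV = 0.174 fm.

λ = 0.174 fm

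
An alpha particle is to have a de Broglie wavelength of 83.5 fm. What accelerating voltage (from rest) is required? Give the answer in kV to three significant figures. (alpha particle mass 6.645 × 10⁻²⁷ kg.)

V = 14.8 kV

p = h/λ = 6.626 × 10⁻³⁴ / 8.350 × 10⁻¹⁴ = 7.935 × 10⁻²¹ kg·m/s.
KE = p²/(2m) = 4.738 × 10⁻¹⁵ J.
V = KE/2e = 4.738 × 10⁻¹⁵ / (2 × 1.602 × 10⁻¹⁹) = 14.8 kV.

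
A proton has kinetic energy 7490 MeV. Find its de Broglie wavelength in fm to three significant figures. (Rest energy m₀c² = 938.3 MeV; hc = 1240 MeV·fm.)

Total energy E = KE + m₀c² = 7490 + 938.3 = 8428.3 MeV.
(pc)² = E² − (m₀c²)² = (8428.3)² − (938.3)² = 7.016 × 10⁷ MeV², so pc = 8376 MeV.
λ = hc/(pc) = 1240 MeV·fm / 8376 MeV = 0.148 fm.

λ = 0.148 fm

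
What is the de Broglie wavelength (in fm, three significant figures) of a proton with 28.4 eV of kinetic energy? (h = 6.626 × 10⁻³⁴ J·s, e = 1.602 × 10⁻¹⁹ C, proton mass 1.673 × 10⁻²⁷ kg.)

λ = 5370 fm

KE = 28.4 eV = 4.550 × 10⁻¹⁸ J.
p = √(2mKE) = √(2 × 1.673 × 10⁻²⁷ × 4.550 × 10⁻¹⁸) = 1.234 × 10⁻²² kg·m/s.
λ = h/p = 6.626 × 10⁻³⁴ / 1.234 × 10⁻²² = 5.37 × 10⁻¹² m = 5370 fm.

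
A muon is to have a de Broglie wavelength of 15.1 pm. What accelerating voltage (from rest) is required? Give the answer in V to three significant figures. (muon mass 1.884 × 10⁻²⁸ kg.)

V = 31.9 V

p = h/λ = 6.626 × 10⁻³⁴ / 1.510 × 10⁻¹¹ = 4.388 × 10⁻²³ kg·m/s.
KE = p²/(2m) = 5.110 × 10⁻¹⁸ J.
V = KE/e = 5.110 × 10⁻¹⁸ / (1.602 × 10⁻¹⁹) = 31.9 V.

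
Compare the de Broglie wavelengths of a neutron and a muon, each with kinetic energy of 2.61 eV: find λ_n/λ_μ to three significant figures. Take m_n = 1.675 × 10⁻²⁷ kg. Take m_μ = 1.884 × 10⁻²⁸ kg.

At fixed KE, p = √(2mKE) so λ = h/p ∝ 1/√m.
λ_n/λ_μ = √(m_μ/m_n) = √(1.884 × 10⁻²⁸/1.675 × 10⁻²⁷) = √(0.1125) = 0.335.

λ_n/λ_μ = 0.335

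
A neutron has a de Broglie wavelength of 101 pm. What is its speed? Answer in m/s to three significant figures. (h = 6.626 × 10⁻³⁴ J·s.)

p = h/λ = 6.626 × 10⁻³⁴ / 1.010 × 10⁻¹⁰ = 6.560 × 10⁻²⁴ kg·m/s.
v = p/m = 6.560 × 10⁻²⁴ / 1.675 × 10⁻²⁷ = 3.92 × 10³ m/s = 3920 m/s.

v = 3920 m/s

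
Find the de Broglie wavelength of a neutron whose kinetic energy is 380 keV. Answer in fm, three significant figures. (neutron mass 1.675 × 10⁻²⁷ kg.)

λ = 46.4 fm

KE = 380 keV = 6.088 × 10⁻¹⁴ J.
p = √(2mKE) = √(2 × 1.675 × 10⁻²⁷ × 6.088 × 10⁻¹⁴) = 1.428 × 10⁻²⁰ kg·m/s.
λ = h/p = 6.626 × 10⁻³⁴ / 1.428 × 10⁻²⁰ = 4.64 × 10⁻¹⁴ m = 46.4 fm.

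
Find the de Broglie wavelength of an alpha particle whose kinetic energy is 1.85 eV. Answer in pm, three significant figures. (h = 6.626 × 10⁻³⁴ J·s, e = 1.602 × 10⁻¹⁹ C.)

KE = 1.85 eV = 2.964 × 10⁻¹⁹ J.
p = √(2mKE) = √(2 × 6.645 × 10⁻²⁷ × 2.964 × 10⁻¹⁹) = 6.276 × 10⁻²³ kg·m/s.
λ = h/p = 6.626 × 10⁻³⁴ / 6.276 × 10⁻²³ = 1.06 × 10⁻¹¹ m = 10.6 pm.

λ = 10.6 pm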